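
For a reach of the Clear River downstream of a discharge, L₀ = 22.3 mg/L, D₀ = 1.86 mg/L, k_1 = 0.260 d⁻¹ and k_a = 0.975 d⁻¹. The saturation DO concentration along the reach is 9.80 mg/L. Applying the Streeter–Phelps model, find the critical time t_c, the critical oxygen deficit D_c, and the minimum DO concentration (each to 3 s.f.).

t_c ≈ 1.48 d; D_c ≈ 4.04 mg/L; min DO ≈ 5.76 mg/L

t_c = [1/(k_a−k_1)] ln[(k_a/k_1)(1 − D₀(k_a−k_1)/(k_1 L₀))]
= [1/(0.975−0.260)] ln[(0.975/0.260)(1 − 1.86×0.7150/(0.260×22.3))]
= (1/0.7150) ln[3.750 × 0.7706] = 1.399 × ln(2.890) = 1.399 × 1.061 = 1.484 d.
L(t_c) = L₀ e^(−k_1 t_c) = 22.3 × 0.6798 = 15.16 mg/L, and at the critical point k_a D_c = k_1 L, so D_c = (0.260/0.975) × 15.16 = 4.043 mg/L.
Minimum DO = C_s − D_c = 9.80 − 4.043 = 5.757 mg/L.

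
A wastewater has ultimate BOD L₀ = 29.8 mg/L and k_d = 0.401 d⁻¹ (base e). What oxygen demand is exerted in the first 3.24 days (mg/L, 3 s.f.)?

y ≈ 21.7 mg/L

y_t = L₀(1 − e^(−k_d t)) = 29.8 × (1 − e^(−0.401×3.24))
= 29.8 × (1 − 0.2727) = 29.8 × 0.7273 = 21.67 mg/L.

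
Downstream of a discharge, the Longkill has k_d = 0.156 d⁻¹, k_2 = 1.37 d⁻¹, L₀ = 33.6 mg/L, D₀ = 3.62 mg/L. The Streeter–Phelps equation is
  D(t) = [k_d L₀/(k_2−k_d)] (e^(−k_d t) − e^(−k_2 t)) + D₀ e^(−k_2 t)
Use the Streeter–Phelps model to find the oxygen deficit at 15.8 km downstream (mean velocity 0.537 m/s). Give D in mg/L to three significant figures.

D ≈ 3.66 mg/L

Travel time t = x/v = 15.8 km / (0.537 m/s) = 15800 m / 0.537 m/s = 29420 s = 0.3405 d.
k_d L₀/(k_2−k_d) = 0.156×33.6/(1.37−0.156) = 5.242/1.214 = 4.318 mg/L.
e^(−k_d t) = e^(−0.156×0.3405) = 0.9483; e^(−k_2 t) = e^(−1.37×0.3405) = 0.6272.
D = 4.318 × (0.9483 − 0.6272) + 3.62 × 0.6272 = 1.386 + 2.270 = 3.657 mg/L.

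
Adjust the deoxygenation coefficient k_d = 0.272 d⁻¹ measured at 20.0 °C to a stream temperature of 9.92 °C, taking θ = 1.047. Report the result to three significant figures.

k_d(T₂) = k_d(T₁) · θ^(T₂−T₁) = 0.272 × 1.047^(9.92−20.0)
= 0.272 × 1.047^-10.1 = 0.272 × 0.6294 = 0.1712 d⁻¹.

k_d ≈ 0.171 d⁻¹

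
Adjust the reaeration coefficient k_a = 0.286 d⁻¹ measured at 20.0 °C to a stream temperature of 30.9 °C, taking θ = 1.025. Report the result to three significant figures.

k_a ≈ 0.374 d⁻¹

k_a(T₂) = k_a(T₁) · θ^(T₂−T₁) = 0.286 × 1.025^(30.9−20.0)
= 0.286 × 1.025^10.9 = 0.286 × 1.309 = 0.3743 d⁻¹.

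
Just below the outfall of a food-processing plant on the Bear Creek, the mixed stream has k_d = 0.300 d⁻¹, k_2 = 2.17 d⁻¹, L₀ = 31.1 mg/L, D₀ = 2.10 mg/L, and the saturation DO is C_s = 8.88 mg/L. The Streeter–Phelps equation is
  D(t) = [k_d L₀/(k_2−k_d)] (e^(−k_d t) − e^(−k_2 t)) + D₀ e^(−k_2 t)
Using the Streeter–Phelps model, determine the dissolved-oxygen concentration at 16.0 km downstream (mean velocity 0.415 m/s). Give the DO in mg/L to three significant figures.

DO ≈ 5.61 mg/L

Travel time t = x/v = 16.0 km / (0.415 m/s) = 16000 m / 0.415 m/s = 38550 s = 0.4462 d.
k_d L₀/(k_2−k_d) = 0.300×31.1/(2.17−0.300) = 9.330/1.870 = 4.989 mg/L.
e^(−k_d t) = e^(−0.300×0.4462) = 0.8747; e^(−k_2 t) = e^(−2.17×0.4462) = 0.3797.
D = 4.989 × (0.8747 − 0.3797) + 2.10 × 0.3797 = 2.470 + 0.7974 = 3.267 mg/L.
DO = C_s − D = 8.88 − 3.267 = 5.613 mg/L.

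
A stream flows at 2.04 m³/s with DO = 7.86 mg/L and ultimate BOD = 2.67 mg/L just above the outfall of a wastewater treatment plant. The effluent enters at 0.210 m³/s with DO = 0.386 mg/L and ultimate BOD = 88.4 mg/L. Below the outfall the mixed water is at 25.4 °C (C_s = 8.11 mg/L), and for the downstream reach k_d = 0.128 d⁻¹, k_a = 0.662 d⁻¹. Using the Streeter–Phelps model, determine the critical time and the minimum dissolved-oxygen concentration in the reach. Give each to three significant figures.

Mixed DO = (2.04×7.86 + 0.210×0.386)/(2.04+0.210) = 16.12/2.250 = 7.162 mg/L.
Mixed L₀ = (2.04×2.67 + 0.210×88.4)/(2.250) = 24.01/2.250 = 10.67 mg/L.
Initial deficit D₀ = C_s − DO₀ = 8.11 − 7.162 = 0.9476 mg/L.
t_c = (1/0.5340) ln[(0.662/0.128)(1 − 0.9476×0.5340/(0.128×10.67))] = 1.873 × ln(3.256) = 2.211 d.
D_c = (0.128/0.662) × 10.67 × e^(−0.128×2.211) = 0.1934 × 10.67 × 0.7535 = 1.555 mg/L.
Minimum DO = 8.11 − 1.555 = 6.555 mg/L.

t_c ≈ 2.21 d; minimum DO ≈ 6.56 mg/L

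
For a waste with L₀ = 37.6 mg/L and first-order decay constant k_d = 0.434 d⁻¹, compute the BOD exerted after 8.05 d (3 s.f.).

y ≈ 36.5 mg/L

y_t = L₀(1 − e^(−k_d t)) = 37.6 × (1 − e^(−0.434×8.05))
= 37.6 × (1 − 0.03039) = 37.6 × 0.9696 = 36.46 mg/L.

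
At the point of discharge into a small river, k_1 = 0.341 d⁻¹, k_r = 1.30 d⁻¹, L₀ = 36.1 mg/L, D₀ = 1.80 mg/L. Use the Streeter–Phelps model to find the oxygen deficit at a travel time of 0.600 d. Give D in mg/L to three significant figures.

D ≈ 5.40 mg/L

k_1 L₀/(k_r−k_1) = 0.341×36.1/(1.30−0.341) = 12.31/0.9590 = 12.84 mg/L.
e^(−k_1 t) = e^(−0.341×0.6000) = 0.8150; e^(−k_r t) = e^(−1.30×0.6000) = 0.4584.
D = 12.84 × (0.8150 − 0.4584) + 1.80 × 0.4584 = 4.577 + 0.8251 = 5.402 mg/L.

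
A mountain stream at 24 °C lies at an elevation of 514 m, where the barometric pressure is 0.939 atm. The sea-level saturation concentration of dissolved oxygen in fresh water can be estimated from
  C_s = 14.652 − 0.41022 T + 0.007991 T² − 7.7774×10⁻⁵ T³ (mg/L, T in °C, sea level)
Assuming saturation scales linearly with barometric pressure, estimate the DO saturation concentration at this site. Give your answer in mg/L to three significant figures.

At sea level: C_s = 14.652 − 0.41022×24 + 0.007991×24² − 7.7774×10⁻⁵×24³ = 8.334 mg/L.
Pressure correction: C_s' = 8.334 × 0.939 = 7.826 mg/L.

C_s ≈ 7.83 mg/L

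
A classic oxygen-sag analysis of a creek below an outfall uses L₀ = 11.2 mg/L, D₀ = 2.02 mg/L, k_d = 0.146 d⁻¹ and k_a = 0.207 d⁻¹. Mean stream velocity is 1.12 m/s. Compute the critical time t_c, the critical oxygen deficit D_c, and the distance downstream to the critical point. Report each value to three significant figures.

t_c ≈ 4.44 d; D_c ≈ 4.13 mg/L; x_c ≈ 430 km

t_c = [1/(k_a−k_d)] ln[(k_a/k_d)(1 − D₀(k_a−k_d)/(k_d L₀))]
= [1/(0.207−0.146)] ln[(0.207/0.146)(1 − 2.02×0.06100/(0.146×11.2))]
= (1/0.06100) ln[1.418 × 0.9246] = 16.39 × ln(1.311) = 16.39 × 0.2708 = 4.439 d.
D_c = (k_d/k_a) L₀ e^(−k_d t_c) = (0.146/0.207) × 11.2 × e^(−0.146×4.439) = 0.7053 × 11.2 × 0.5231 = 4.132 mg/L.
x_c = v t_c = 1.12 m/s × 4.439 d × 86400 s/d = 429500 m ≈ 430 km.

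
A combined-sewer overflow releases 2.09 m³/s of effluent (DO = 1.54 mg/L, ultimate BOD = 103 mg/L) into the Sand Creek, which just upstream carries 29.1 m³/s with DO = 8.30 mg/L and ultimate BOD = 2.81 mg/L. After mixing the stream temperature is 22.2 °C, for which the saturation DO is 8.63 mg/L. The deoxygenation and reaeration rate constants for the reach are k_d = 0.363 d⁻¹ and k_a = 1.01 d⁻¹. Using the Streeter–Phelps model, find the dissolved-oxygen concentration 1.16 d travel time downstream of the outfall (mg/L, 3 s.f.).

DO ≈ 6.54 mg/L

Mixed DO = (29.1×8.30 + 2.09×1.54)/(29.1+2.09) = 244.7/31.19 = 7.847 mg/L.
Mixed L₀ = (29.1×2.81 + 2.09×103)/(31.19) = 297.0/31.19 = 9.524 mg/L.
Initial deficit D₀ = C_s − DO₀ = 8.63 − 7.847 = 0.7830 mg/L.
D(1.16) = [0.363×9.524/(1.01−0.363)](e^(−0.363×1.16) − e^(−1.01×1.16)) + 0.7830 e^(−1.01×1.16)
= 5.343 × (0.6563 − 0.3099) + 0.7830 × 0.3099 = 2.094 mg/L.
DO = 8.63 − 2.094 = 6.536 mg/L.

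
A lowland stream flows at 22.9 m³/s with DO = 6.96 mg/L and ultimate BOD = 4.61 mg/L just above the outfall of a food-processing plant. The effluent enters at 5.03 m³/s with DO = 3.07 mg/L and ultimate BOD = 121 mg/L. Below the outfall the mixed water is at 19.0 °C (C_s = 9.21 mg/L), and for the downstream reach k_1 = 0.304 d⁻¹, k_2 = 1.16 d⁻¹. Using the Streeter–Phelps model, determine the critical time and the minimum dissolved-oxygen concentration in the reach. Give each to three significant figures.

t_c ≈ 1.11 d; minimum DO ≈ 4.42 mg/L

Mixed DO = (22.9×6.96 + 5.03×3.07)/(22.9+5.03) = 174.8/27.93 = 6.259 mg/L.
Mixed L₀ = (22.9×4.61 + 5.03×121)/(27.93) = 714.2/27.93 = 25.57 mg/L.
Initial deficit D₀ = C_s − DO₀ = 9.21 − 6.259 = 2.951 mg/L.
t_c = (1/0.8560) ln[(1.16/0.304)(1 − 2.951×0.8560/(0.304×25.57))] = 1.168 × ln(2.576) = 1.105 d.
D_c = (0.304/1.16) × 25.57 × e^(−0.304×1.105) = 0.2621 × 25.57 × 0.7146 = 4.789 mg/L.
Minimum DO = 9.21 − 4.789 = 4.421 mg/L.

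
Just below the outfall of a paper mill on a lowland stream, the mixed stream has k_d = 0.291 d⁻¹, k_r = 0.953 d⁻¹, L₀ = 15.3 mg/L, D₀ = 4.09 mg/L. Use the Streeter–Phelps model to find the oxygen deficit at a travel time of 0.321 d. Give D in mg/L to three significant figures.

k_d L₀/(k_r−k_d) = 0.291×15.3/(0.953−0.291) = 4.452/0.6620 = 6.726 mg/L.
e^(−k_d t) = e^(−0.291×0.3210) = 0.9108; e^(−k_r t) = e^(−0.953×0.3210) = 0.7365.
D = 6.726 × (0.9108 − 0.7365) + 4.09 × 0.7365 = 1.173 + 3.012 = 4.185 mg/L.

D ≈ 4.18 mg/L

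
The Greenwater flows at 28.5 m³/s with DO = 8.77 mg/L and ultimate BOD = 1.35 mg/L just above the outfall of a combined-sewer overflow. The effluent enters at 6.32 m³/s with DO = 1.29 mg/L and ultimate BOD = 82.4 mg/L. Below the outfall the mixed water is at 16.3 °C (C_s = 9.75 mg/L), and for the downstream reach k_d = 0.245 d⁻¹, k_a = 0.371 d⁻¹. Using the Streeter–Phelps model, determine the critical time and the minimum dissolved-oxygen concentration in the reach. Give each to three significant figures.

Mixed DO = (28.5×8.77 + 6.32×1.29)/(28.5+6.32) = 258.1/34.82 = 7.412 mg/L.
Mixed L₀ = (28.5×1.35 + 6.32×82.4)/(34.82) = 559.2/34.82 = 16.06 mg/L.
Initial deficit D₀ = C_s − DO₀ = 9.75 − 7.412 = 2.338 mg/L.
t_c = (1/0.1260) ln[(0.371/0.245)(1 − 2.338×0.1260/(0.245×16.06))] = 7.937 × ln(1.401) = 2.676 d.
D_c = (0.245/0.371) × 16.06 × e^(−0.245×2.676) = 0.6604 × 16.06 × 0.5192 = 5.506 mg/L.
Minimum DO = 9.75 − 5.506 = 4.244 mg/L.

t_c ≈ 2.68 d; minimum DO ≈ 4.24 mg/L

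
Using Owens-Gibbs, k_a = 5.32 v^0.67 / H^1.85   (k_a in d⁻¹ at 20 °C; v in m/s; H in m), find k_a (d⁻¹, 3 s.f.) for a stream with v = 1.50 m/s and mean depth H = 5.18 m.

k_a ≈ 0.333 d⁻¹

k_a = 5.32 × 1.50^0.67 / 5.18^1.85 = 5.32 × 1.312 / 20.97 = 0.3330 d⁻¹.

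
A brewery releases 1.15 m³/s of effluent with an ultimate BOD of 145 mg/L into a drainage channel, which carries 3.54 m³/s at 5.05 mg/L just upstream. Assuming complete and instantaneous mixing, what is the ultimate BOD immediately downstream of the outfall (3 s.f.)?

39.4 mg/L

Flow-weighted mixing: C = (Q_r C_r + Q_w C_w)/(Q_r + Q_w)
= (3.54×5.05 + 1.15×145)/(3.54 + 1.15) = 184.6/4.690 = 39.37 mg/L.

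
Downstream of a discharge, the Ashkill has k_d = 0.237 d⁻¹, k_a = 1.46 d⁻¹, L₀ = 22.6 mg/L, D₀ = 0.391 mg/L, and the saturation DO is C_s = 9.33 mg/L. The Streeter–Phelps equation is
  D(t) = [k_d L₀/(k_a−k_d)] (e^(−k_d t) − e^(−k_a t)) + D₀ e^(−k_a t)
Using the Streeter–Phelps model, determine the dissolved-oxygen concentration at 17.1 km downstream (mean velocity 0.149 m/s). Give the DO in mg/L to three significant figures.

Travel time t = x/v = 17.1 km / (0.149 m/s) = 17100 m / 0.149 m/s = 114800 s = 1.328 d.
k_d L₀/(k_a−k_d) = 0.237×22.6/(1.46−0.237) = 5.356/1.223 = 4.380 mg/L.
e^(−k_d t) = e^(−0.237×1.328) = 0.7299; e^(−k_a t) = e^(−1.46×1.328) = 0.1438.
D = 4.380 × (0.7299 − 0.1438) + 0.391 × 0.1438 = 2.567 + 0.05623 = 2.623 mg/L.
DO = C_s − D = 9.33 − 2.623 = 6.707 mg/L.

DO ≈ 6.71 mg/L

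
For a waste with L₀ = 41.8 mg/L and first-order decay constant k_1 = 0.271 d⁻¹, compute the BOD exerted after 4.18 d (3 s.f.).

y_t = L₀(1 − e^(−k_1 t)) = 41.8 × (1 − e^(−0.271×4.18))
= 41.8 × (1 − 0.3221) = 41.8 × 0.6779 = 28.33 mg/L.

y ≈ 28.3 mg/L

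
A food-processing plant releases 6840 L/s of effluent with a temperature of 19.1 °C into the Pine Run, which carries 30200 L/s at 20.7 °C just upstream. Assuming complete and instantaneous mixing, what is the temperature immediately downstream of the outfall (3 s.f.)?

Flow-weighted mixing: C = (Q_r C_r + Q_w C_w)/(Q_r + Q_w)
= (30200×20.7 + 6840×19.1)/(30200 + 6840) = 755800/37040 = 20.40 °C.

20.4 °C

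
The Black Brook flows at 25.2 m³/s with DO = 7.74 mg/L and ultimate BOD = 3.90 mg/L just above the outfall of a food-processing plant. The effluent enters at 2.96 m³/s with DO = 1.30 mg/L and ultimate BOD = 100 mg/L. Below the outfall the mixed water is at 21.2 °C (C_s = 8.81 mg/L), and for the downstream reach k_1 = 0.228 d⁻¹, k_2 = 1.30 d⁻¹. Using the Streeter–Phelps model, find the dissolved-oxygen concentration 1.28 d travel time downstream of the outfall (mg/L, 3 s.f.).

DO ≈ 6.82 mg/L

Mixed DO = (25.2×7.74 + 2.96×1.30)/(25.2+2.96) = 198.9/28.16 = 7.063 mg/L.
Mixed L₀ = (25.2×3.90 + 2.96×100)/(28.16) = 394.3/28.16 = 14.00 mg/L.
Initial deficit D₀ = C_s − DO₀ = 8.81 − 7.063 = 1.747 mg/L.
D(1.28) = [0.228×14.00/(1.30−0.228)](e^(−0.228×1.28) − e^(−1.30×1.28)) + 1.747 e^(−1.30×1.28)
= 2.978 × (0.7469 − 0.1894) + 1.747 × 0.1894 = 1.991 mg/L.
DO = 8.81 − 1.991 = 6.819 mg/L.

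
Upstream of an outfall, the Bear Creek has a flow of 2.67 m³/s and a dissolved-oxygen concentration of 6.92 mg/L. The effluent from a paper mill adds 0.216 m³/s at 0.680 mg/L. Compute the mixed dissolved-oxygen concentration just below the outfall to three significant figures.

6.45 mg/L

Flow-weighted mixing: C = (Q_r C_r + Q_w C_w)/(Q_r + Q_w)
= (2.67×6.92 + 0.216×0.680)/(2.67 + 0.216) = 18.62/2.886 = 6.453 mg/L.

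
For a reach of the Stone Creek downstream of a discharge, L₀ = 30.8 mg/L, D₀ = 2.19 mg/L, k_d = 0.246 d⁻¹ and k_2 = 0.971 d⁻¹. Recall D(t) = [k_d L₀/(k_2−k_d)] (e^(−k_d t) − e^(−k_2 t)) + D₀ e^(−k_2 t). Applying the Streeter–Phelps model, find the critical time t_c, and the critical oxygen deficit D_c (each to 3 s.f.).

At the critical point dD/dt = 0, so k_d L₀ e^(−k_d t) = k_2 D. Substituting D(t) from the Streeter–Phelps equation and solving for t gives
t_c = ln[(k_2/k_d)(1 − D₀(k_2−k_d)/(k_d L₀))] / (k_2−k_d).
Here k_2−k_d = 0.7250 d⁻¹ and 1 − D₀(k_2−k_d)/(k_d L₀) = 1 − 2.19×0.7250/(0.246×30.8) = 0.7904, so
t_c = ln(3.947 × 0.7904) / 0.7250 = 1.138 / 0.7250 = 1.569 d.
D_c = (k_d/k_2) L₀ e^(−k_d t_c) = (0.246/0.971) × 30.8 × e^(−0.246×1.569) = 0.2533 × 30.8 × 0.6797 = 5.304 mg/L.

t_c ≈ 1.57 d; D_c ≈ 5.30 mg/L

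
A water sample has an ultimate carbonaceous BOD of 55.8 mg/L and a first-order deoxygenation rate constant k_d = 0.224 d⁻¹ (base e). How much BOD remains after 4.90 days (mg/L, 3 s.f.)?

L_t = L₀ e^(−k_d t) = 55.8 × e^(−0.224×4.90) = 55.8 × 0.3337 = 18.62 mg/L.

L ≈ 18.6 mg/L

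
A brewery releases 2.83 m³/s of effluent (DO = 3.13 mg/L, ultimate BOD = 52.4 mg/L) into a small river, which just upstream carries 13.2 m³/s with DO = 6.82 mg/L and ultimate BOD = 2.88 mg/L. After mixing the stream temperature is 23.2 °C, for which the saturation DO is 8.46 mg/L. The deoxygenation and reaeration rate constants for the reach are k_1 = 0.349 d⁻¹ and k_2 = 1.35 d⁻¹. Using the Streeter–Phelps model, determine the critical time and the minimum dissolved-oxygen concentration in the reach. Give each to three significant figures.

Mixed DO = (13.2×6.82 + 2.83×3.13)/(13.2+2.83) = 98.88/16.03 = 6.169 mg/L.
Mixed L₀ = (13.2×2.88 + 2.83×52.4)/(16.03) = 186.3/16.03 = 11.62 mg/L.
Initial deficit D₀ = C_s − DO₀ = 8.46 − 6.169 = 2.291 mg/L.
t_c = (1/1.001) ln[(1.35/0.349)(1 − 2.291×1.001/(0.349×11.62))] = 0.9990 × ln(1.681) = 0.5187 d.
D_c = (0.349/1.35) × 11.62 × e^(−0.349×0.5187) = 0.2585 × 11.62 × 0.8344 = 2.507 mg/L.
Minimum DO = 8.46 − 2.507 = 5.953 mg/L.

t_c ≈ 0.519 d; minimum DO ≈ 5.95 mg/L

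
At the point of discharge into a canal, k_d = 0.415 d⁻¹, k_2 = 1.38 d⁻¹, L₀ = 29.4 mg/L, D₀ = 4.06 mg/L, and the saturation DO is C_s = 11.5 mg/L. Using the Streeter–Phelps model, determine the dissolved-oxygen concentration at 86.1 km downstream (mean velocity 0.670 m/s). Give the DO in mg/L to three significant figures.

Travel time t = x/v = 86.1 km / (0.670 m/s) = 86100 m / 0.670 m/s = 128500 s = 1.487 d.
k_d L₀/(k_2−k_d) = 0.415×29.4/(1.38−0.415) = 12.20/0.9650 = 12.64 mg/L.
e^(−k_d t) = e^(−0.415×1.487) = 0.5394; e^(−k_2 t) = e^(−1.38×1.487) = 0.1284.
D = 12.64 × (0.5394 − 0.1284) + 4.06 × 0.1284 = 5.197 + 0.5213 = 5.718 mg/L.
DO = C_s − D = 11.5 − 5.718 = 5.782 mg/L.

DO ≈ 5.78 mg/L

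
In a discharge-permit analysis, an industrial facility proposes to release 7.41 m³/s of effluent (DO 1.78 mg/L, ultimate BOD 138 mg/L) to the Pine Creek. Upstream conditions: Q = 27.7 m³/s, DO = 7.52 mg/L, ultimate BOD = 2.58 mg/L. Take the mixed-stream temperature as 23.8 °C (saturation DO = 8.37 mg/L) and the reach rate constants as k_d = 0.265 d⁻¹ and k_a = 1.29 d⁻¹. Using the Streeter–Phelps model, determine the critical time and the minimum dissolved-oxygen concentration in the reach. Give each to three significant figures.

Mixed DO = (27.7×7.52 + 7.41×1.78)/(27.7+7.41) = 221.5/35.11 = 6.309 mg/L.
Mixed L₀ = (27.7×2.58 + 7.41×138)/(35.11) = 1094/35.11 = 31.16 mg/L.
Initial deficit D₀ = C_s − DO₀ = 8.37 − 6.309 = 2.061 mg/L.
t_c = (1/1.025) ln[(1.29/0.265)(1 − 2.061×1.025/(0.265×31.16))] = 0.9756 × ln(3.622) = 1.256 d.
D_c = (0.265/1.29) × 31.16 × e^(−0.265×1.256) = 0.2054 × 31.16 × 0.7169 = 4.589 mg/L.
Minimum DO = 8.37 − 4.589 = 3.781 mg/L.

t_c ≈ 1.26 d; minimum DO ≈ 3.78 mg/L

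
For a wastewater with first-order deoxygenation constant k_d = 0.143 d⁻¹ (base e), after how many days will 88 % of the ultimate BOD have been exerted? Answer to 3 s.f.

y/L₀ = 1 − e^(−k_d t) = 0.88 ⇒ e^(−k_d t) = 0.120
t = −ln(0.120) / 0.143 = 2.120 / 0.143 = 14.83 d.

t ≈ 14.8 d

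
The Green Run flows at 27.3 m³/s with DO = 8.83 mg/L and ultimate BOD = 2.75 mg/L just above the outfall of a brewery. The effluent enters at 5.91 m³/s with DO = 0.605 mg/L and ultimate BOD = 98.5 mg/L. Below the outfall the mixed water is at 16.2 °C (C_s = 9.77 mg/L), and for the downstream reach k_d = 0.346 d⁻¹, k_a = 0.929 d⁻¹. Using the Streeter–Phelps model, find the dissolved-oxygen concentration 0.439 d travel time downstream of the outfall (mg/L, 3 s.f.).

Mixed DO = (27.3×8.83 + 5.91×0.605)/(27.3+5.91) = 244.6/33.21 = 7.366 mg/L.
Mixed L₀ = (27.3×2.75 + 5.91×98.5)/(33.21) = 657.2/33.21 = 19.79 mg/L.
Initial deficit D₀ = C_s − DO₀ = 9.77 − 7.366 = 2.404 mg/L.
D(0.439) = [0.346×19.79/(0.929−0.346)](e^(−0.346×0.439) − e^(−0.929×0.439)) + 2.404 e^(−0.929×0.439)
= 11.74 × (0.8591 − 0.6651) + 2.404 × 0.6651 = 3.877 mg/L.
DO = 9.77 − 3.877 = 5.893 mg/L.

DO ≈ 5.89 mg/L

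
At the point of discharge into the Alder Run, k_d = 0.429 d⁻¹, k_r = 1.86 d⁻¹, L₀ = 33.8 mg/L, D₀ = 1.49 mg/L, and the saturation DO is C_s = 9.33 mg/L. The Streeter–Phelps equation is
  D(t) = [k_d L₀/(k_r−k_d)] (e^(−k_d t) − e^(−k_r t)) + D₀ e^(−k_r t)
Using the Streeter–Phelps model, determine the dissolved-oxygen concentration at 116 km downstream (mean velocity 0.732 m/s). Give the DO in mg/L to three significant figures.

Travel time t = x/v = 116 km / (0.732 m/s) = 116000 m / 0.732 m/s = 158500 s = 1.834 d.
k_d L₀/(k_r−k_d) = 0.429×33.8/(1.86−0.429) = 14.50/1.431 = 10.13 mg/L.
e^(−k_d t) = e^(−0.429×1.834) = 0.4553; e^(−k_r t) = e^(−1.86×1.834) = 0.03299.
D = 10.13 × (0.4553 − 0.03299) + 1.49 × 0.03299 = 4.279 + 0.04916 = 4.328 mg/L.
DO = C_s − D = 9.33 − 4.328 = 5.002 mg/L.

DO ≈ 5.00 mg/L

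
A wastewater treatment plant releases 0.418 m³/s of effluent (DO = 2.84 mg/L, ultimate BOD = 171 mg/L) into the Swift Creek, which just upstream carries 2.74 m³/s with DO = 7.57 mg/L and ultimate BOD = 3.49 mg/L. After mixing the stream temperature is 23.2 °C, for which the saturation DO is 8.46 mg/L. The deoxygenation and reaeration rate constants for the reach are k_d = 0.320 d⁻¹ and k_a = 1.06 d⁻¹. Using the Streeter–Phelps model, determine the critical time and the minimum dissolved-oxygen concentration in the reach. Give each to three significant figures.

Mixed DO = (2.74×7.57 + 0.418×2.84)/(2.74+0.418) = 21.93/3.158 = 6.944 mg/L.
Mixed L₀ = (2.74×3.49 + 0.418×171)/(3.158) = 81.04/3.158 = 25.66 mg/L.
Initial deficit D₀ = C_s − DO₀ = 8.46 − 6.944 = 1.516 mg/L.
t_c = (1/0.7400) ln[(1.06/0.320)(1 − 1.516×0.7400/(0.320×25.66))] = 1.351 × ln(2.860) = 1.420 d.
D_c = (0.320/1.06) × 25.66 × e^(−0.320×1.420) = 0.3019 × 25.66 × 0.6348 = 4.918 mg/L.
Minimum DO = 8.46 − 4.918 = 3.542 mg/L.

t_c ≈ 1.42 d; minimum DO ≈ 3.54 mg/L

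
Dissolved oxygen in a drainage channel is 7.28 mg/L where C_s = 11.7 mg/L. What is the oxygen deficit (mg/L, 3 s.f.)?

D = C_s − C = 11.7 − 7.28 = 4.42 mg/L.

D ≈ 4.42 mg/L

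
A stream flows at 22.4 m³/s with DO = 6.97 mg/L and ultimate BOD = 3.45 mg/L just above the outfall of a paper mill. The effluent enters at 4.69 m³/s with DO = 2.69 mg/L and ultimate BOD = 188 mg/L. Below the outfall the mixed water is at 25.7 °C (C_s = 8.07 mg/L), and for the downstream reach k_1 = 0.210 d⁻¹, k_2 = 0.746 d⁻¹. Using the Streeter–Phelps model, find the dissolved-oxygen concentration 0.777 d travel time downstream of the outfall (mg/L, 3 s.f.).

DO ≈ 3.03 mg/L

Mixed DO = (22.4×6.97 + 4.69×2.69)/(22.4+4.69) = 168.7/27.09 = 6.229 mg/L.
Mixed L₀ = (22.4×3.45 + 4.69×188)/(27.09) = 959.0/27.09 = 35.40 mg/L.
Initial deficit D₀ = C_s − DO₀ = 8.07 − 6.229 = 1.841 mg/L.
D(0.777) = [0.210×35.40/(0.746−0.210)](e^(−0.210×0.777) − e^(−0.746×0.777)) + 1.841 e^(−0.746×0.777)
= 13.87 × (0.8494 − 0.5601) + 1.841 × 0.5601 = 5.044 mg/L.
DO = 8.07 − 5.044 = 3.026 mg/L.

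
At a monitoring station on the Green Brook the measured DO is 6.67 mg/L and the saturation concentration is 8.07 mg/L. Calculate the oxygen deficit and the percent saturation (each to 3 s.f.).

D ≈ 1.40 mg/L; 82.7 % saturation

D = C_s − C = 8.07 − 6.67 = 1.40 mg/L.
% saturation = 6.67/8.07 × 100 = 82.7 %.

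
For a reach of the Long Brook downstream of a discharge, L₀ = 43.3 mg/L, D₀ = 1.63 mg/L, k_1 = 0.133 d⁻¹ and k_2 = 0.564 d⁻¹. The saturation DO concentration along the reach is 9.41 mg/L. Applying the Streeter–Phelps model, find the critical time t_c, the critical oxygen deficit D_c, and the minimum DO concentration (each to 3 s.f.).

At the critical point dD/dt = 0, so k_1 L₀ e^(−k_1 t) = k_2 D. Substituting D(t) from the Streeter–Phelps equation and solving for t gives
t_c = ln[(k_2/k_1)(1 − D₀(k_2−k_1)/(k_1 L₀))] / (k_2−k_1).
Here k_2−k_1 = 0.4310 d⁻¹ and 1 − D₀(k_2−k_1)/(k_1 L₀) = 1 − 1.63×0.4310/(0.133×43.3) = 0.8780, so
t_c = ln(4.241 × 0.8780) / 0.4310 = 1.315 / 0.4310 = 3.050 d.
D_c = (k_1/k_2) L₀ e^(−k_1 t_c) = (0.133/0.564) × 43.3 × e^(−0.133×3.050) = 0.2358 × 43.3 × 0.6665 = 6.806 mg/L.
Minimum DO = C_s − D_c = 9.41 − 6.806 = 2.604 mg/L.

t_c ≈ 3.05 d; D_c ≈ 6.81 mg/L; min DO ≈ 2.60 mg/L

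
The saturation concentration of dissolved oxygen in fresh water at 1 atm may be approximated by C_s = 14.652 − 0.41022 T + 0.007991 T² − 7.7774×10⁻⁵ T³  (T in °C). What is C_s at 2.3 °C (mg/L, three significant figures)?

C_s ≈ 13.7 mg/L

C_s = 14.652 − 0.41022×2.3 + 0.007991×2.3² − 7.7774×10⁻⁵×2.3³ = 13.75 mg/L.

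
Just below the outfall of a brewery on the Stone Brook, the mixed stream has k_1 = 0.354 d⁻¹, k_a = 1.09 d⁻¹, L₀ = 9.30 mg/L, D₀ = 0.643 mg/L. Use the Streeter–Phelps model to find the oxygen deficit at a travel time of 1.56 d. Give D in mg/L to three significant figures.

k_1 L₀/(k_a−k_1) = 0.354×9.30/(1.09−0.354) = 3.292/0.7360 = 4.473 mg/L.
e^(−k_1 t) = e^(−0.354×1.560) = 0.5757; e^(−k_a t) = e^(−1.09×1.560) = 0.1826.
D = 4.473 × (0.5757 − 0.1826) + 0.643 × 0.1826 = 1.758 + 0.1174 = 1.876 mg/L.

D ≈ 1.88 mg/L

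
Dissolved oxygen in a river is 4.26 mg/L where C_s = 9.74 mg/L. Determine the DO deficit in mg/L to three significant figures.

D = C_s − C = 9.74 − 4.26 = 5.48 mg/L.

D ≈ 5.48 mg/L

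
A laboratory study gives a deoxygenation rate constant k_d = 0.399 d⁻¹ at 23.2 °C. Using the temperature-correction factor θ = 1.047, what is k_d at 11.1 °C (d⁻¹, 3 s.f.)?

k_d(T₂) = k_d(T₁) · θ^(T₂−T₁) = 0.399 × 1.047^(11.1−23.2)
= 0.399 × 1.047^-12.1 = 0.399 × 0.5736 = 0.2289 d⁻¹.

k_d ≈ 0.229 d⁻¹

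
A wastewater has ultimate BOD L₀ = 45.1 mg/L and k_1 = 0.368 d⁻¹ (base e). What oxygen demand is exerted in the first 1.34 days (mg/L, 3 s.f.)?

y ≈ 17.6 mg/L

y_t = L₀(1 − e^(−k_1 t)) = 45.1 × (1 − e^(−0.368×1.34))
= 45.1 × (1 − 0.6107) = 45.1 × 0.3893 = 17.56 mg/L.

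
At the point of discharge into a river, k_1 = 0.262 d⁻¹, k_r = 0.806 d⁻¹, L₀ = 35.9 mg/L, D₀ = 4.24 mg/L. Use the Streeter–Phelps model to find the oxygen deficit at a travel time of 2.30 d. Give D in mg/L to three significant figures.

k_1 L₀/(k_r−k_1) = 0.262×35.9/(0.806−0.262) = 9.406/0.5440 = 17.29 mg/L.
e^(−k_1 t) = e^(−0.262×2.300) = 0.5474; e^(−k_r t) = e^(−0.806×2.300) = 0.1566.
D = 17.29 × (0.5474 − 0.1566) + 4.24 × 0.1566 = 6.756 + 0.6642 = 7.420 mg/L.

D ≈ 7.42 mg/L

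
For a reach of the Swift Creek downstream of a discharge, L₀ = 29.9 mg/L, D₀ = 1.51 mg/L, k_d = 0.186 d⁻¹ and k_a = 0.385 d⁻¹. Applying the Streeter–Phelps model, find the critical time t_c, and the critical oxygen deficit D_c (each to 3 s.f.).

t_c ≈ 3.38 d; D_c ≈ 7.71 mg/L

With k_a/k_d = 2.070 and 1 − D₀(k_a−k_d)/(k_d L₀) = 0.9460,
t_c = ln(2.070 × 0.9460) / (0.385 − 0.186) = ln(1.958) / 0.1990 = 0.6720/0.1990 = 3.377 d.
D_c = (k_d/k_a) L₀ e^(−k_d t_c) = (0.186/0.385) × 29.9 × e^(−0.186×3.377) = 0.4831 × 29.9 × 0.5336 = 7.708 mg/L.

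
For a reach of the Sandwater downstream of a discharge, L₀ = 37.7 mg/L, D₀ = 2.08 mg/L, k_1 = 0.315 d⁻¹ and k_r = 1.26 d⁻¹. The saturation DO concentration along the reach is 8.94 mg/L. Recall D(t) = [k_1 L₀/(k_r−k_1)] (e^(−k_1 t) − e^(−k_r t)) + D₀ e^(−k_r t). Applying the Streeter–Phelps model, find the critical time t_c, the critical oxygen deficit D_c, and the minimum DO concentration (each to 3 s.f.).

t_c = [1/(k_r−k_1)] ln[(k_r/k_1)(1 − D₀(k_r−k_1)/(k_1 L₀))]
= [1/(1.26−0.315)] ln[(1.26/0.315)(1 − 2.08×0.9450/(0.315×37.7))]
= (1/0.9450) ln[4.000 × 0.8345] = 1.058 × ln(3.338) = 1.058 × 1.205 = 1.276 d.
D_c = (k_1/k_r) L₀ e^(−k_1 t_c) = (0.315/1.26) × 37.7 × e^(−0.315×1.276) = 0.2500 × 37.7 × 0.6691 = 6.307 mg/L.
Minimum DO = C_s − D_c = 8.94 − 6.307 = 2.633 mg/L.

t_c ≈ 1.28 d; D_c ≈ 6.31 mg/L; min DO ≈ 2.63 mg/L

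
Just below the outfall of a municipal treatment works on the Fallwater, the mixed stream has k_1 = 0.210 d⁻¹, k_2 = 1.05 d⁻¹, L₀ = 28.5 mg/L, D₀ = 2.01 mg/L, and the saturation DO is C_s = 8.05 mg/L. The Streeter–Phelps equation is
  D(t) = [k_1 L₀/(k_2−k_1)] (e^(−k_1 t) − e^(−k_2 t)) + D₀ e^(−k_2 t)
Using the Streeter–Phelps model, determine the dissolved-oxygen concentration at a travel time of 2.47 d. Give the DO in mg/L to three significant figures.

k_1 L₀/(k_2−k_1) = 0.210×28.5/(1.05−0.210) = 5.985/0.8400 = 7.125 mg/L.
e^(−k_1 t) = e^(−0.210×2.470) = 0.5953; e^(−k_2 t) = e^(−1.05×2.470) = 0.07476.
D = 7.125 × (0.5953 − 0.07476) + 2.01 × 0.07476 = 3.709 + 0.1503 = 3.859 mg/L.
DO = C_s − D = 8.05 − 3.859 = 4.191 mg/L.

DO ≈ 4.19 mg/L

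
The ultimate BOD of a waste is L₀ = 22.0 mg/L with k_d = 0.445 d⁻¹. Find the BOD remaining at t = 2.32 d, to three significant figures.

L_t = L₀ e^(−k_d t) = 22.0 × e^(−0.445×2.32) = 22.0 × 0.3562 = 7.835 mg/L.

L ≈ 7.84 mg/L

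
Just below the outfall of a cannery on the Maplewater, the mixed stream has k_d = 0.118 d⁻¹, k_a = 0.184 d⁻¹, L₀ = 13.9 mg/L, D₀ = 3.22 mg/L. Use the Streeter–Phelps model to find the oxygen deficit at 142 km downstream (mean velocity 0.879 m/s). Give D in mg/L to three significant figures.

D ≈ 4.60 mg/L

Travel time t = x/v = 142 km / (0.879 m/s) = 142000 m / 0.879 m/s = 161500 s = 1.870 d.
k_d L₀/(k_a−k_d) = 0.118×13.9/(0.184−0.118) = 1.640/0.06600 = 24.85 mg/L.
e^(−k_d t) = e^(−0.118×1.870) = 0.8020; e^(−k_a t) = e^(−0.184×1.870) = 0.7089.
D = 24.85 × (0.8020 − 0.7089) + 3.22 × 0.7089 = 2.314 + 2.283 = 4.597 mg/L.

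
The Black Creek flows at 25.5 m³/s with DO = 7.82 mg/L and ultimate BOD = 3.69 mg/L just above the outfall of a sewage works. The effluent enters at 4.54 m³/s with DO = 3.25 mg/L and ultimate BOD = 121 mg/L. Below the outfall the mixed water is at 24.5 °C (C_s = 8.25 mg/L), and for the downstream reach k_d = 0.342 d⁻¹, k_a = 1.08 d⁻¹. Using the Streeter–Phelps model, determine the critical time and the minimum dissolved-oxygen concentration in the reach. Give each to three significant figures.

t_c ≈ 1.40 d; minimum DO ≈ 4.04 mg/L

Mixed DO = (25.5×7.82 + 4.54×3.25)/(25.5+4.54) = 214.2/30.04 = 7.129 mg/L.
Mixed L₀ = (25.5×3.69 + 4.54×121)/(30.04) = 643.4/30.04 = 21.42 mg/L.
Initial deficit D₀ = C_s − DO₀ = 8.25 − 7.129 = 1.121 mg/L.
t_c = (1/0.7380) ln[(1.08/0.342)(1 − 1.121×0.7380/(0.342×21.42))] = 1.355 × ln(2.801) = 1.396 d.
D_c = (0.342/1.08) × 21.42 × e^(−0.342×1.396) = 0.3167 × 21.42 × 0.6204 = 4.208 mg/L.
Minimum DO = 8.25 − 4.208 = 4.042 mg/L.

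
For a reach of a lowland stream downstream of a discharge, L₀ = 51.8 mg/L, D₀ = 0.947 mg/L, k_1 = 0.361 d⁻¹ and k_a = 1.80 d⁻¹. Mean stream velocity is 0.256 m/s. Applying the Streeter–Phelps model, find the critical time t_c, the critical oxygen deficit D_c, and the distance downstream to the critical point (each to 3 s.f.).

t_c ≈ 1.06 d; D_c ≈ 7.08 mg/L; x_c ≈ 23.5 km

At the critical point dD/dt = 0, so k_1 L₀ e^(−k_1 t) = k_a D. Substituting D(t) from the Streeter–Phelps equation and solving for t gives
t_c = ln[(k_a/k_1)(1 − D₀(k_a−k_1)/(k_1 L₀))] / (k_a−k_1).
Here k_a−k_1 = 1.439 d⁻¹ and 1 − D₀(k_a−k_1)/(k_1 L₀) = 1 − 0.947×1.439/(0.361×51.8) = 0.9271, so
t_c = ln(4.986 × 0.9271) / 1.439 = 1.531 / 1.439 = 1.064 d.
L(t_c) = L₀ e^(−k_1 t_c) = 51.8 × 0.6811 = 35.28 mg/L, and at the critical point k_a D_c = k_1 L, so D_c = (0.361/1.80) × 35.28 = 7.076 mg/L.
x_c = v t_c = 0.256 m/s × 1.064 d × 86400 s/d = 23530 m ≈ 23.5 km.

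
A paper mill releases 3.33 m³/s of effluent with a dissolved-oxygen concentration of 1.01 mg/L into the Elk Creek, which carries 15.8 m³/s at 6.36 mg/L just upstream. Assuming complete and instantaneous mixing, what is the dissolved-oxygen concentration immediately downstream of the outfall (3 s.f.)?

Flow-weighted mixing: C = (Q_r C_r + Q_w C_w)/(Q_r + Q_w)
= (15.8×6.36 + 3.33×1.01)/(15.8 + 3.33) = 103.9/19.13 = 5.429 mg/L.

5.43 mg/L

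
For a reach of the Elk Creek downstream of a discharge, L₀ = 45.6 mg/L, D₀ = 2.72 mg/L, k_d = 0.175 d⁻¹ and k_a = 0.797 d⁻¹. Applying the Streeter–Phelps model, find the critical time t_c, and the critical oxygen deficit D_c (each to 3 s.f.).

t_c = [1/(k_a−k_d)] ln[(k_a/k_d)(1 − D₀(k_a−k_d)/(k_d L₀))]
= [1/(0.797−0.175)] ln[(0.797/0.175)(1 − 2.72×0.6220/(0.175×45.6))]
= (1/0.6220) ln[4.554 × 0.7880] = 1.608 × ln(3.589) = 1.608 × 1.278 = 2.054 d.
L(t_c) = L₀ e^(−k_d t_c) = 45.6 × 0.6980 = 31.83 mg/L, and at the critical point k_a D_c = k_d L, so D_c = (0.175/0.797) × 31.83 = 6.989 mg/L.

t_c ≈ 2.05 d; D_c ≈ 6.99 mg/L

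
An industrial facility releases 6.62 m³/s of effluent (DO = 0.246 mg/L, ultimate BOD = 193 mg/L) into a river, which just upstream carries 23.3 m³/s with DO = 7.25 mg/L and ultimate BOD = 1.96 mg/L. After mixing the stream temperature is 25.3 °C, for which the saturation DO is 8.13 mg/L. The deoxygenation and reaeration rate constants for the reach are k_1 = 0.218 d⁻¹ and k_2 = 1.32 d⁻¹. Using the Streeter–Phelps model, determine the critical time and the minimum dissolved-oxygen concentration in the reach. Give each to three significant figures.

Mixed DO = (23.3×7.25 + 6.62×0.246)/(23.3+6.62) = 170.6/29.92 = 5.700 mg/L.
Mixed L₀ = (23.3×1.96 + 6.62×193)/(29.92) = 1323/29.92 = 44.23 mg/L.
Initial deficit D₀ = C_s − DO₀ = 8.13 − 5.700 = 2.430 mg/L.
t_c = (1/1.102) ln[(1.32/0.218)(1 − 2.430×1.102/(0.218×44.23))] = 0.9074 × ln(4.374) = 1.339 d.
D_c = (0.218/1.32) × 44.23 × e^(−0.218×1.339) = 0.1652 × 44.23 × 0.7468 = 5.455 mg/L.
Minimum DO = 8.13 − 5.455 = 2.675 mg/L.

t_c ≈ 1.34 d; minimum DO ≈ 2.67 mg/L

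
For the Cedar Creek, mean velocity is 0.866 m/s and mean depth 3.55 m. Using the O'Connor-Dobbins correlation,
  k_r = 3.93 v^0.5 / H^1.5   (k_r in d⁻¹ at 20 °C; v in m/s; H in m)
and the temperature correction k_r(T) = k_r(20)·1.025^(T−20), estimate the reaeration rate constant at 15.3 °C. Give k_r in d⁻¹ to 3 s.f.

k_r(20) = 3.93 × 0.866^0.5 / 3.55^1.5 = 3.93 × 0.9306 / 6.689 = 0.5468 d⁻¹.
k_r(15.3) = 0.5468 × 1.025^(15.3−20) = 0.5468 × 0.8904 = 0.4869 d⁻¹.

k_r ≈ 0.487 d⁻¹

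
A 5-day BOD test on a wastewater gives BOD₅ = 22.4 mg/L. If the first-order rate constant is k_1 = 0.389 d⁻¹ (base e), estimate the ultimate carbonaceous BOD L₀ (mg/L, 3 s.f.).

BOD₅ = L₀(1 − e^(−5k_1)) ⇒ L₀ = BOD₅ / (1 − e^(−5×0.389))
= 22.4 / (1 − 0.1430) = 22.4 / 0.8570 = 26.14 mg/L.

L₀ ≈ 26.1 mg/L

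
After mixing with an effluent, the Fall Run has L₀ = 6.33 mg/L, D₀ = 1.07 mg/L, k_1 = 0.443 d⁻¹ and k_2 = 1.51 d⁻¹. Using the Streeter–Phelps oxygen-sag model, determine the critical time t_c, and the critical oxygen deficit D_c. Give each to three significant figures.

With k_2/k_1 = 3.409 and 1 − D₀(k_2−k_1)/(k_1 L₀) = 0.5929,
t_c = ln(3.409 × 0.5929) / (1.51 − 0.443) = ln(2.021) / 1.067 = 0.7035/1.067 = 0.6593 d.
L(t_c) = L₀ e^(−k_1 t_c) = 6.33 × 0.7467 = 4.727 mg/L, and at the critical point k_2 D_c = k_1 L, so D_c = (0.443/1.51) × 4.727 = 1.387 mg/L.

t_c ≈ 0.659 d; D_c ≈ 1.39 mg/L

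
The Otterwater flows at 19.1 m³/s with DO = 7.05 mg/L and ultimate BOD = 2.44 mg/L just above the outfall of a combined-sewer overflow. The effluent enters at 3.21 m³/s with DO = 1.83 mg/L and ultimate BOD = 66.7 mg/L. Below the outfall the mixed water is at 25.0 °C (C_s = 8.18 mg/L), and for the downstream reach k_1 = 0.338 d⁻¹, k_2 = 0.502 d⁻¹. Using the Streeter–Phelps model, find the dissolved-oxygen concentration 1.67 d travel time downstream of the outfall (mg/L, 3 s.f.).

Mixed DO = (19.1×7.05 + 3.21×1.83)/(19.1+3.21) = 140.5/22.31 = 6.299 mg/L.
Mixed L₀ = (19.1×2.44 + 3.21×66.7)/(22.31) = 260.7/22.31 = 11.69 mg/L.
Initial deficit D₀ = C_s − DO₀ = 8.18 − 6.299 = 1.881 mg/L.
D(1.67) = [0.338×11.69/(0.502−0.338)](e^(−0.338×1.67) − e^(−0.502×1.67)) + 1.881 e^(−0.502×1.67)
= 24.08 × (0.5687 − 0.4324) + 1.881 × 0.4324 = 4.095 mg/L.
DO = 8.18 − 4.095 = 4.085 mg/L.

DO ≈ 4.09 mg/L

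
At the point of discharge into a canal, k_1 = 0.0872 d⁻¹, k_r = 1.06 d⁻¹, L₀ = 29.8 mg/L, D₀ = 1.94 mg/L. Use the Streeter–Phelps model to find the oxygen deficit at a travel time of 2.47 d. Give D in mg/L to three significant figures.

k_1 L₀/(k_r−k_1) = 0.0872×29.8/(1.06−0.0872) = 2.599/0.9728 = 2.671 mg/L.
e^(−k_1 t) = e^(−0.0872×2.470) = 0.8062; e^(−k_r t) = e^(−1.06×2.470) = 0.07293.
D = 2.671 × (0.8062 − 0.07293) + 1.94 × 0.07293 = 1.959 + 0.1415 = 2.100 mg/L.

D ≈ 2.10 mg/L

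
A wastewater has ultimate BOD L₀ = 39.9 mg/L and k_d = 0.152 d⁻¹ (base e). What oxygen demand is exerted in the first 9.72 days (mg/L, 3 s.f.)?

y_t = L₀(1 − e^(−k_d t)) = 39.9 × (1 − e^(−0.152×9.72))
= 39.9 × (1 − 0.2282) = 39.9 × 0.7718 = 30.79 mg/L.

y ≈ 30.8 mg/L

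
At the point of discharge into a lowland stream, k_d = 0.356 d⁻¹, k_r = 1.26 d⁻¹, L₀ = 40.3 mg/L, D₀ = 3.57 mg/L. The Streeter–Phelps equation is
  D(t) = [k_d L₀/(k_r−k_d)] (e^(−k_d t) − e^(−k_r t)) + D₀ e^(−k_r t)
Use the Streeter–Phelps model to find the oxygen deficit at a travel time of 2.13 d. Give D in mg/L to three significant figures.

D ≈ 6.59 mg/L

k_d L₀/(k_r−k_d) = 0.356×40.3/(1.26−0.356) = 14.35/0.9040 = 15.87 mg/L.
e^(−k_d t) = e^(−0.356×2.130) = 0.4685; e^(−k_r t) = e^(−1.26×2.130) = 0.06830.
D = 15.87 × (0.4685 − 0.06830) + 3.57 × 0.06830 = 6.351 + 0.2438 = 6.595 mg/L.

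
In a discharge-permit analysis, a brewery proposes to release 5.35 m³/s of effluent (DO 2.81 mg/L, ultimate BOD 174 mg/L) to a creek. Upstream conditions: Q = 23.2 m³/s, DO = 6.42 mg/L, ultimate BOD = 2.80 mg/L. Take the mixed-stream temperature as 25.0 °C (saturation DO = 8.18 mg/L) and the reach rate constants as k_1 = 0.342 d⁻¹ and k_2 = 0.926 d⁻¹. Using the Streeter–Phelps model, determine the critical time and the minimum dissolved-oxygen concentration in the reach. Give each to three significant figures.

Mixed DO = (23.2×6.42 + 5.35×2.81)/(23.2+5.35) = 164.0/28.55 = 5.744 mg/L.
Mixed L₀ = (23.2×2.80 + 5.35×174)/(28.55) = 995.9/28.55 = 34.88 mg/L.
Initial deficit D₀ = C_s − DO₀ = 8.18 − 5.744 = 2.436 mg/L.
t_c = (1/0.5840) ln[(0.926/0.342)(1 − 2.436×0.5840/(0.342×34.88))] = 1.712 × ln(2.385) = 1.488 d.
D_c = (0.342/0.926) × 34.88 × e^(−0.342×1.488) = 0.3693 × 34.88 × 0.6011 = 7.744 mg/L.
Minimum DO = 8.18 − 7.744 = 0.4357 mg/L.

t_c ≈ 1.49 d; minimum DO ≈ 0.436 mg/L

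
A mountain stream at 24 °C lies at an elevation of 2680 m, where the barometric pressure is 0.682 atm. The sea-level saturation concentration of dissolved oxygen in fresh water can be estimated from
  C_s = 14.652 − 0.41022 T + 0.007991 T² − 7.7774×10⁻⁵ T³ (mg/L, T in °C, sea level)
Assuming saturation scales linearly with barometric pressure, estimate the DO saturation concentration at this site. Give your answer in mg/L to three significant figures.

At sea level: C_s = 14.652 − 0.41022×24 + 0.007991×24² − 7.7774×10⁻⁵×24³ = 8.334 mg/L.
Pressure correction: C_s' = 8.334 × 0.682 = 5.684 mg/L.

C_s ≈ 5.68 mg/L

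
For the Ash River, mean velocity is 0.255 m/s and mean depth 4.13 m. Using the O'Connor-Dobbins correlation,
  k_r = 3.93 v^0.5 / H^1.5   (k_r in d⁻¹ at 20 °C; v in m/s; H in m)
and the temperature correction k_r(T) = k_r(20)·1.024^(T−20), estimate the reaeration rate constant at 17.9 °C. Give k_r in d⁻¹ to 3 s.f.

k_r ≈ 0.225 d⁻¹

k_r(20) = 3.93 × 0.255^0.5 / 4.13^1.5 = 3.93 × 0.5050 / 8.393 = 0.2364 d⁻¹.
k_r(17.9) = 0.2364 × 1.024^(17.9−20) = 0.2364 × 0.9514 = 0.2250 d⁻¹.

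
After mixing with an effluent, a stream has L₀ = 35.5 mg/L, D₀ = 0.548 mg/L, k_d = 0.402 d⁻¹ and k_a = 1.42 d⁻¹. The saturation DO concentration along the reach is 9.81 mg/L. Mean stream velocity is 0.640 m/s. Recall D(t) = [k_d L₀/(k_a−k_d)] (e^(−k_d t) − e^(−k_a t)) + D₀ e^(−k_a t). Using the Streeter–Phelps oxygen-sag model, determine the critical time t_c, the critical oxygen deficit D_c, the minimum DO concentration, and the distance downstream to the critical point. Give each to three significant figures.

t_c = [1/(k_a−k_d)] ln[(k_a/k_d)(1 − D₀(k_a−k_d)/(k_d L₀))]
= [1/(1.42−0.402)] ln[(1.42/0.402)(1 − 0.548×1.018/(0.402×35.5))]
= (1/1.018) ln[3.532 × 0.9609] = 0.9823 × ln(3.394) = 0.9823 × 1.222 = 1.200 d.
L(t_c) = L₀ e^(−k_d t_c) = 35.5 × 0.6172 = 21.91 mg/L, and at the critical point k_a D_c = k_d L, so D_c = (0.402/1.42) × 21.91 = 6.203 mg/L.
Minimum DO = C_s − D_c = 9.81 − 6.203 = 3.607 mg/L.
x_c = v t_c = 0.640 m/s × 1.200 d × 86400 s/d = 66380 m ≈ 66.4 km.

t_c ≈ 1.20 d; D_c ≈ 6.20 mg/L; min DO ≈ 3.61 mg/L; x_c ≈ 66.4 km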